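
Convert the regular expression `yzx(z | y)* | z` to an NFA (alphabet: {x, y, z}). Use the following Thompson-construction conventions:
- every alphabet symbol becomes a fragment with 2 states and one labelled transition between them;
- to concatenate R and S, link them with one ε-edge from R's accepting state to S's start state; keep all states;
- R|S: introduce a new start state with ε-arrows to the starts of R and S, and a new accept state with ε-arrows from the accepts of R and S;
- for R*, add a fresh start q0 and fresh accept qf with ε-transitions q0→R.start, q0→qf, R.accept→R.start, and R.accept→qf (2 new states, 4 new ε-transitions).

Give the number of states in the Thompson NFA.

18

Bottom-up over the parse tree:
Each of the 6 symbol leaves contributes a 2-state fragment.
  z | y — 6 states
  (z | y)* — 8 states
  yzx(z | y)* — 14 states
  yzx(z | y)* | z — 18 states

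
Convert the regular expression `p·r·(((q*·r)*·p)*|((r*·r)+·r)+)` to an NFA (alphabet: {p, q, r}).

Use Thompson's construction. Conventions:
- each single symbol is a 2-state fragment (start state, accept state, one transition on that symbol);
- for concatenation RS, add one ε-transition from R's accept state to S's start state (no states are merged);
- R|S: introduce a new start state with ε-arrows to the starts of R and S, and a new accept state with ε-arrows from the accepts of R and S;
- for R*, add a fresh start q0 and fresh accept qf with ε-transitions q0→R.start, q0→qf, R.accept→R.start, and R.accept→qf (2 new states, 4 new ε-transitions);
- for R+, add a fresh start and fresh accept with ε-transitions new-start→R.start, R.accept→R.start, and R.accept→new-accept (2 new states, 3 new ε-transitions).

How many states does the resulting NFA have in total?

Bottom-up over the parse tree:
Each of the 8 symbol leaves contributes a 2-state fragment.
  q* = 4 states
  q*·r = 6 states
  (q*·r)* = 8 states
  (q*·r)*·p = 10 states
  ((q*·r)*·p)* = 12 states
  r* = 4 states
  r*·r = 6 states
  (r*·r)+ = 8 states
  (r*·r)+·r = 10 states
  ((r*·r)+·r)+ = 12 states
  ((q*·r)*·p)*|((r*·r)+·r)+ = 26 states
  p·r·(((q*·r)*·p)*|((r*·r)+·r)+) = 30 states

30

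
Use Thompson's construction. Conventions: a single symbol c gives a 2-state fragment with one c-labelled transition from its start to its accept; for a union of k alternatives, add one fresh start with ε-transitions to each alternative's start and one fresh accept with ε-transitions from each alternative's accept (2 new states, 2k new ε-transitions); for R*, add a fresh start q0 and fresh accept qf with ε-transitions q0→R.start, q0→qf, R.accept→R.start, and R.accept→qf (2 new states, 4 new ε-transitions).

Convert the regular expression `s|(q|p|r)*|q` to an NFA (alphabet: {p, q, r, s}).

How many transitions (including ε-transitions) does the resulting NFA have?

By structural recursion:
Each of the 5 symbol leaves contributes 1 transition (1 symbol, 0 ε).
  q|p|r : 9 transitions (3 symbol, 6 ε)
  (q|p|r)* : 13 transitions (3 symbol, 10 ε)
  s|(q|p|r)*|q : 21 transitions (5 symbol, 16 ε)

21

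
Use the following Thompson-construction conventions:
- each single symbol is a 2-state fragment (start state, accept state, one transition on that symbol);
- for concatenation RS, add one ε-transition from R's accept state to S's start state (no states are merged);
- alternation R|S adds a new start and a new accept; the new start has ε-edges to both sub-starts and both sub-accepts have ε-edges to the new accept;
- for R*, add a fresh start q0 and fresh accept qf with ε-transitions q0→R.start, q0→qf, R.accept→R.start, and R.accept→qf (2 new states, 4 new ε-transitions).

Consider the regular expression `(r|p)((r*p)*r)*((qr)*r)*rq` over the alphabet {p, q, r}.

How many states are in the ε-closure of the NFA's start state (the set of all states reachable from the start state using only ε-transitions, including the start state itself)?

3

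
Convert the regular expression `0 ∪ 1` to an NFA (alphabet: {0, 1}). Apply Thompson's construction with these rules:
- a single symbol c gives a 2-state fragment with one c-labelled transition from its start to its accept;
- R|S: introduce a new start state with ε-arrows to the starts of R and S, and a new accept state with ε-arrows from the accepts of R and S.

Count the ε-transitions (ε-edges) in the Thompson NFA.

Recursing over subexpressions:
Each of the 2 symbol leaves contributes 0 ε-transitions.
  0 ∪ 1 = 4 ε-transitions

4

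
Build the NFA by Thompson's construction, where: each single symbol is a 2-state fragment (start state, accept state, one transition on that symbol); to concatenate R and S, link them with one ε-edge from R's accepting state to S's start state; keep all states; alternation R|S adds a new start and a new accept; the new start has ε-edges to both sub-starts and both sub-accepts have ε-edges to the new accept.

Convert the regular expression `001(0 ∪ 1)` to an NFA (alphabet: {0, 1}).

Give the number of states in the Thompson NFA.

Per subexpression:
Each of the 5 symbol leaves contributes a 2-state fragment.
  0 ∪ 1 : 6 states
  001(0 ∪ 1) : 12 states

12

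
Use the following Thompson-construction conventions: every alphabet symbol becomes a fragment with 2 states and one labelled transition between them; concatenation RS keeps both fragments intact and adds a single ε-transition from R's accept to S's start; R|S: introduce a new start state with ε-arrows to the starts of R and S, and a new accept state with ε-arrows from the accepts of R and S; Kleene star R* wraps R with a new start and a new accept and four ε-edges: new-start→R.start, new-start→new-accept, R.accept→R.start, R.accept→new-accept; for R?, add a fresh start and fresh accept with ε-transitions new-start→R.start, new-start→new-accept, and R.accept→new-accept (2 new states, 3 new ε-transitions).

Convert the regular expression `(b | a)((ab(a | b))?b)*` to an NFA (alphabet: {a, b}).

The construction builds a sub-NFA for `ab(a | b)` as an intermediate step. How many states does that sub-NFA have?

Fragment for `ab(a | b)`:
Each of the 4 symbol leaves contributes a 2-state fragment.
  a | b : 6 states
  ab(a | b) : 10 states

10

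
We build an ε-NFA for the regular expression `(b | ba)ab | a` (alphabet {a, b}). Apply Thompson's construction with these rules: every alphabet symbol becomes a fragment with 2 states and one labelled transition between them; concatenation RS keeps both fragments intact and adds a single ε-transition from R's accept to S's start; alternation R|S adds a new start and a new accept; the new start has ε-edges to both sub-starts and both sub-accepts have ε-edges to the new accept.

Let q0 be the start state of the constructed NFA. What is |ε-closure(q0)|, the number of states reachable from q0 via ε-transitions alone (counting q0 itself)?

Work bottom-up. For each fragment F, track |ε-closure(F.start)| and whether F's accept lies in that closure (i.e. whether F accepts ε). A single-symbol fragment has closure size 1 and does not accept ε.
  ba : |ε-closure| equals the left operand's closure size = 1 (its accept is not ε-reachable, so the closure stops there)
  b | ba : |ε-closure| = 1 + 1 + 1 = 3 (the new accept is not ε-reachable since no branch accepts ε)
  (b | ba)ab : same as the first factor's closure: |ε-closure| = 3
  (b | ba)ab | a : new start ε-reaches every alternative's start; none of them accept ε, so the new accept is not reached: |ε-closure| = 1 + 3 + 1 = 5

5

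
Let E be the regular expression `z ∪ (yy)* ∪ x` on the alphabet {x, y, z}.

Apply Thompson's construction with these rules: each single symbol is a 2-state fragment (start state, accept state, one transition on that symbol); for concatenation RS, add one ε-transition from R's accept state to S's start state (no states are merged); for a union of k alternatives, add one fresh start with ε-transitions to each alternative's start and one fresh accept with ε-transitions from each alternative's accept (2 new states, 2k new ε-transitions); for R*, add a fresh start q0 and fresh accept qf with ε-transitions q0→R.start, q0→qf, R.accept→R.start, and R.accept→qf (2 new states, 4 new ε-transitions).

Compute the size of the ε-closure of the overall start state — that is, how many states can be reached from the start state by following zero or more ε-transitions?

7

Work bottom-up. For each fragment F, track |ε-closure(F.start)| and whether F's accept lies in that closure (i.e. whether F accepts ε). A single-symbol fragment has closure size 1 and does not accept ε.
  yy : C equals the left operand's closure size = 1 (its accept is not ε-reachable, so the closure stops there)
  (yy)* : C = 1 (new start) + 1 (body) + 1 (new accept) = 3
  z ∪ (yy)* ∪ x : C = 1 (new start) + (1 + 3 + 1) + 1 (new accept, since some branch ε-reaches its own accept) = 7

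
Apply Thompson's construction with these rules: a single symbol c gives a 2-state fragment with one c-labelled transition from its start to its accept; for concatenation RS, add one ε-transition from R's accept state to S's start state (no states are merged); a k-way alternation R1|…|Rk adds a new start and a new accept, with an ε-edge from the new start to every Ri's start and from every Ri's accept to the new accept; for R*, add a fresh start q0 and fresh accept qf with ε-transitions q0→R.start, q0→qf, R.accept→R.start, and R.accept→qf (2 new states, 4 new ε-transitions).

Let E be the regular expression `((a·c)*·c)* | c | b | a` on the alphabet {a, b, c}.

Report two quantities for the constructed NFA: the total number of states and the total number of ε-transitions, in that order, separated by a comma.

18, 18

Recursing over subexpressions:
Each of the 6 symbol leaves contributes 2 states and 0 ε-transitions.
  a·c → 4 states, 1 ε-transition
  (a·c)* → 6 states, 5 ε-transitions
  (a·c)*·c → 8 states, 6 ε-transitions
  ((a·c)*·c)* → 10 states, 10 ε-transitions
  ((a·c)*·c)* | c | b | a → 18 states, 18 ε-transitions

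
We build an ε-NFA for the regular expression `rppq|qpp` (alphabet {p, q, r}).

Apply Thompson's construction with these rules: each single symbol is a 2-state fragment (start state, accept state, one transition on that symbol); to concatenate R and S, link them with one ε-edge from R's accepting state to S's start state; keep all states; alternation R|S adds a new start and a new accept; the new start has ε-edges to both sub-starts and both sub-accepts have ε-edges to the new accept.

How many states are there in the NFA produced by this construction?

16

By structural recursion:
Each of the 7 symbol leaves contributes a 2-state fragment.
  rppq = 8 states
  qpp = 6 states
  rppq|qpp = 16 states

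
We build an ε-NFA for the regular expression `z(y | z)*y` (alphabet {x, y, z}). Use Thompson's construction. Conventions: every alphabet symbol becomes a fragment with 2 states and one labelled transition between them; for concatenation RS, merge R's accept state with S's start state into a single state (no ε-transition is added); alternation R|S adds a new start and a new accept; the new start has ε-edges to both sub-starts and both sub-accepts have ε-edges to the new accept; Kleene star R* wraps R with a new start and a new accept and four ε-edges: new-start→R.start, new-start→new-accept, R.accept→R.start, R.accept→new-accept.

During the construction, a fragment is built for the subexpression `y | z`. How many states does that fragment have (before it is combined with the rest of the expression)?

6

Fragment for `y | z`:
Each of the 2 symbol leaves contributes a 2-state fragment.
  y | z : 6 states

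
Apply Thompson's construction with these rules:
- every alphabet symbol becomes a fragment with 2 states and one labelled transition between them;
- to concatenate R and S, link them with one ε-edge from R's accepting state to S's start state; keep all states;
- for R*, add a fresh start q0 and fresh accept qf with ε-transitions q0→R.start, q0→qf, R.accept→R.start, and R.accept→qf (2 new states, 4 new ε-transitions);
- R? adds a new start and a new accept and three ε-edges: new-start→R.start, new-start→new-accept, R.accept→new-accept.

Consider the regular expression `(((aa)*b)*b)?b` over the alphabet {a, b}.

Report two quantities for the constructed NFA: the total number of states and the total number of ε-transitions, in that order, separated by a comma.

16, 15

Recursing over subexpressions:
Each of the 5 symbol leaves contributes 2 states and 0 ε-transitions.
  aa → 4 states, 1 ε-transition
  (aa)* → 6 states, 5 ε-transitions
  (aa)*b → 8 states, 6 ε-transitions
  ((aa)*b)* → 10 states, 10 ε-transitions
  ((aa)*b)*b → 12 states, 11 ε-transitions
  (((aa)*b)*b)? → 14 states, 14 ε-transitions
  (((aa)*b)*b)?b → 16 states, 15 ε-transitions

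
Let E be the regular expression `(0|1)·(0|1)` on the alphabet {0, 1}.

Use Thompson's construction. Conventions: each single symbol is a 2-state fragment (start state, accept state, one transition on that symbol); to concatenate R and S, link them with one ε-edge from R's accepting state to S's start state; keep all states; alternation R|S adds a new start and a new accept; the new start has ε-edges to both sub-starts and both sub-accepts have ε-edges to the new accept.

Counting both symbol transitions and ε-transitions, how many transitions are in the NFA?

13

Per subexpression:
Each of the 4 symbol leaves contributes 1 transition (1 symbol, 0 ε).
  0|1 : 6 transitions (2 symbol, 4 ε)
  0|1 : 6 transitions (2 symbol, 4 ε)
  (0|1)·(0|1) : 13 transitions (4 symbol, 9 ε)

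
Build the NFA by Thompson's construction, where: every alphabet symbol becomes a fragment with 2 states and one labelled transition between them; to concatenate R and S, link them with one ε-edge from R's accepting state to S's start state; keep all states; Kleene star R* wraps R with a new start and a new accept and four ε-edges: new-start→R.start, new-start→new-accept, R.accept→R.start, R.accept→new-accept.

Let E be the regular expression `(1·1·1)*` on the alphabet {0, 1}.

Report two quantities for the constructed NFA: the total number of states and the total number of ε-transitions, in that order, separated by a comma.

By structural recursion:
Each of the 3 symbol leaves contributes 2 states and 0 ε-transitions.
  1·1·1 = 6 states, 2 ε-transitions
  (1·1·1)* = 8 states, 6 ε-transitions

8, 6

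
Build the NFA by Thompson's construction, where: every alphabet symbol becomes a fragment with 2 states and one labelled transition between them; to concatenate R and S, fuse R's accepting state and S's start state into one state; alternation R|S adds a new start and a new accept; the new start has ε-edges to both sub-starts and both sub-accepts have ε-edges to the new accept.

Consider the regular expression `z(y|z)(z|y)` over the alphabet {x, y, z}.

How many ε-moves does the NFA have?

8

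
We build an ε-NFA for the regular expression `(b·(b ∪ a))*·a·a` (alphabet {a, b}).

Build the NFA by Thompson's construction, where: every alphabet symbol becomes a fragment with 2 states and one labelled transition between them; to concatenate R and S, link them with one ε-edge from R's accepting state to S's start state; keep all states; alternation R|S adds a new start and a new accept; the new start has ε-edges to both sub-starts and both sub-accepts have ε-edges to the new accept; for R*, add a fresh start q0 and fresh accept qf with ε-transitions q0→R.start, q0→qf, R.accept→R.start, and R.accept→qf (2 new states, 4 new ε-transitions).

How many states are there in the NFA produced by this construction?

14

Per subexpression:
Each of the 5 symbol leaves contributes a 2-state fragment.
  b ∪ a : 6 states
  b·(b ∪ a) : 8 states
  (b·(b ∪ a))* : 10 states
  (b·(b ∪ a))*·a·a : 14 states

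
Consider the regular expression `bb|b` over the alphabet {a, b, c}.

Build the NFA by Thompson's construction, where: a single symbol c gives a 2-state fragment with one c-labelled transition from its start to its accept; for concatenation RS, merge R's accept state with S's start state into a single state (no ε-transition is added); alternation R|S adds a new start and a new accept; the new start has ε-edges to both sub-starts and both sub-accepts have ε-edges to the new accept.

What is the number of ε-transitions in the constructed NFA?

By structural recursion:
Each of the 3 symbol leaves contributes 0 ε-transitions.
  bb — 0 ε-transitions
  bb|b — 4 ε-transitions

4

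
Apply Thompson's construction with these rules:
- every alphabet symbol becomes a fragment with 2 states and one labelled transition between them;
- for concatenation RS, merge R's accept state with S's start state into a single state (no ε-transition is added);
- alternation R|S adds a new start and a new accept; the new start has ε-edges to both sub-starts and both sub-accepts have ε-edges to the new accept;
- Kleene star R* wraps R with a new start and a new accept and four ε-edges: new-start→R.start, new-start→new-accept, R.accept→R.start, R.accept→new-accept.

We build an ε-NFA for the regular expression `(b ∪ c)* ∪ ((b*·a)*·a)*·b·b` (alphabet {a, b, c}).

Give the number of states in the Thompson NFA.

22

Building bottom-up:
Each of the 7 symbol leaves contributes a 2-state fragment.
  b ∪ c = 6 states
  (b ∪ c)* = 8 states
  b* = 4 states
  b*·a = 5 states
  (b*·a)* = 7 states
  (b*·a)*·a = 8 states
  ((b*·a)*·a)* = 10 states
  ((b*·a)*·a)*·b·b = 12 states
  (b ∪ c)* ∪ ((b*·a)*·a)*·b·b = 22 states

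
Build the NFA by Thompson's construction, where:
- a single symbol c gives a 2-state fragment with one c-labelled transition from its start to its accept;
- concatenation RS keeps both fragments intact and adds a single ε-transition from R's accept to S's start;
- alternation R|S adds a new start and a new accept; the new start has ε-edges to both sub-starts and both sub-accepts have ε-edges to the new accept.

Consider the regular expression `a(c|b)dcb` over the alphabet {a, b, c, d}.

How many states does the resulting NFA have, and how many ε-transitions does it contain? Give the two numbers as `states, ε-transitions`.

14, 8

Building bottom-up:
Each of the 6 symbol leaves contributes 2 states and 0 ε-transitions.
  c|b : 6 states, 4 ε-transitions
  a(c|b)dcb : 14 states, 8 ε-transitions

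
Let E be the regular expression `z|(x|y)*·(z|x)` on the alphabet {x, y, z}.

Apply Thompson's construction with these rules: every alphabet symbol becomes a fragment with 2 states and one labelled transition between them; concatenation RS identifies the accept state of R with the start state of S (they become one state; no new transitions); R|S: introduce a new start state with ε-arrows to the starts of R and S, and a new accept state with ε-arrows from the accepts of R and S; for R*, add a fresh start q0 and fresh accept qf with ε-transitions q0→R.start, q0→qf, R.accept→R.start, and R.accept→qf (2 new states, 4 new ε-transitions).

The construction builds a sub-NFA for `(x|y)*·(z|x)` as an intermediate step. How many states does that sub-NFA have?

13

Fragment for `(x|y)*·(z|x)`:
Each of the 4 symbol leaves contributes a 2-state fragment.
  x|y → 6 states
  (x|y)* → 8 states
  z|x → 6 states
  (x|y)*·(z|x) → 13 states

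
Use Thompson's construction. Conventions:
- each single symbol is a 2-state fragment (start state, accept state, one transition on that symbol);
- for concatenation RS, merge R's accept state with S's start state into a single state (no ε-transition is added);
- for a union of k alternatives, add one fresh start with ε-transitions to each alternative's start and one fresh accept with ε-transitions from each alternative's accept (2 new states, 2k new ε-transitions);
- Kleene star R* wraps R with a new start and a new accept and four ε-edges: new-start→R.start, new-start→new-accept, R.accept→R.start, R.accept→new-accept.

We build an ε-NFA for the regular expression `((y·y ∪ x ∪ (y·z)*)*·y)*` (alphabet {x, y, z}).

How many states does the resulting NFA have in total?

17

By structural recursion:
Each of the 6 symbol leaves contributes a 2-state fragment.
  y·y = 3 states
  y·z = 3 states
  (y·z)* = 5 states
  y·y ∪ x ∪ (y·z)* = 12 states
  (y·y ∪ x ∪ (y·z)*)* = 14 states
  (y·y ∪ x ∪ (y·z)*)*·y = 15 states
  ((y·y ∪ x ∪ (y·z)*)*·y)* = 17 states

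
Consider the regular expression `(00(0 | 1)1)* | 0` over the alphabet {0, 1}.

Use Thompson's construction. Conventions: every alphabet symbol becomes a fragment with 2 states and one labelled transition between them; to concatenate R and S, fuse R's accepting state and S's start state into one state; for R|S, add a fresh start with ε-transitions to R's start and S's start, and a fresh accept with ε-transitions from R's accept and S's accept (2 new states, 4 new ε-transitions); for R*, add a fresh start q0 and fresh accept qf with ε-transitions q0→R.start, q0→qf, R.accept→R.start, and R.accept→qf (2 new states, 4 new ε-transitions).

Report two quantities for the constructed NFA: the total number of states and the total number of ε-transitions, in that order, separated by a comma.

15, 12

Per subexpression:
Each of the 6 symbol leaves contributes 2 states and 0 ε-transitions.
  0 | 1 — 6 states, 4 ε-transitions
  00(0 | 1)1 — 9 states, 4 ε-transitions
  (00(0 | 1)1)* — 11 states, 8 ε-transitions
  (00(0 | 1)1)* | 0 — 15 states, 12 ε-transitions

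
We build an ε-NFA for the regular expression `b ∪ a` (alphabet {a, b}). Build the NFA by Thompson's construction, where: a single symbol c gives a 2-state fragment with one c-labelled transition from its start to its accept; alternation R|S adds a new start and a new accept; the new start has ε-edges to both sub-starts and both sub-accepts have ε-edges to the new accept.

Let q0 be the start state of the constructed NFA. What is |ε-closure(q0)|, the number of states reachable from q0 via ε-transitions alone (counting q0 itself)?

Let C(F) = |ε-closure(F.start)| within fragment F, and note whether F accepts ε. Symbol fragments have C = 1 and do not accept ε. Then:
  b ∪ a : new start ε-reaches every alternative's start; none of them accept ε, so the new accept is not reached: |closure| = 1 + 1 + 1 = 3

3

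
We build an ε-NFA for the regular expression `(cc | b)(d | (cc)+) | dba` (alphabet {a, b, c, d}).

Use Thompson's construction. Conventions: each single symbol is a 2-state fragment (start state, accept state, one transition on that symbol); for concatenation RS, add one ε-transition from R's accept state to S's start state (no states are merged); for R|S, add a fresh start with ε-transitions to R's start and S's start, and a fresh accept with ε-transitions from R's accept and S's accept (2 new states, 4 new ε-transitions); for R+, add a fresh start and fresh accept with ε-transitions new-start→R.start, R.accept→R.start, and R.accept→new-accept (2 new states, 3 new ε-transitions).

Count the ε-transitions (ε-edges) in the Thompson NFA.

Per subexpression:
Each of the 9 symbol leaves contributes 0 ε-transitions.
  cc — 1 ε-transition
  cc | b — 5 ε-transitions
  cc — 1 ε-transition
  (cc)+ — 4 ε-transitions
  d | (cc)+ — 8 ε-transitions
  (cc | b)(d | (cc)+) — 14 ε-transitions
  dba — 2 ε-transitions
  (cc | b)(d | (cc)+) | dba — 20 ε-transitions

20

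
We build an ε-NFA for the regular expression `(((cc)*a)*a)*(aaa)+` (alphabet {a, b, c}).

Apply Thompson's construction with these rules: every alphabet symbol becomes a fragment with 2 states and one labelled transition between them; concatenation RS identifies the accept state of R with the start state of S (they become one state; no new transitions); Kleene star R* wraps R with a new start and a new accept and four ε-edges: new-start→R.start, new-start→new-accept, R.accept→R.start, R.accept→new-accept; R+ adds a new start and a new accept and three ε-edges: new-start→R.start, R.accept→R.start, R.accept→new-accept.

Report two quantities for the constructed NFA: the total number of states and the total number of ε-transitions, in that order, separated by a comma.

16, 15

Bottom-up over the parse tree:
Each of the 7 symbol leaves contributes 2 states and 0 ε-transitions.
  cc : 3 states, 0 ε-transitions
  (cc)* : 5 states, 4 ε-transitions
  (cc)*a : 6 states, 4 ε-transitions
  ((cc)*a)* : 8 states, 8 ε-transitions
  ((cc)*a)*a : 9 states, 8 ε-transitions
  (((cc)*a)*a)* : 11 states, 12 ε-transitions
  aaa : 4 states, 0 ε-transitions
  (aaa)+ : 6 states, 3 ε-transitions
  (((cc)*a)*a)*(aaa)+ : 16 states, 15 ε-transitions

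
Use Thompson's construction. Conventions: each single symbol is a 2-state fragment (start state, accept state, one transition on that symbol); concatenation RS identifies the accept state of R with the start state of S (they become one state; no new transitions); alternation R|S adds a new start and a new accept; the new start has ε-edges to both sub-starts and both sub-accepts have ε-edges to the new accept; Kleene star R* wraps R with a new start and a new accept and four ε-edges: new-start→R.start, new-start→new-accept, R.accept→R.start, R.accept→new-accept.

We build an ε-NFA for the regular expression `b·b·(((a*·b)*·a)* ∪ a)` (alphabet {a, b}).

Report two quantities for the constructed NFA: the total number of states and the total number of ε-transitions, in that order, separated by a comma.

Bottom-up over the parse tree:
Each of the 6 symbol leaves contributes 2 states and 0 ε-transitions.
  a* — 4 states, 4 ε-transitions
  a*·b — 5 states, 4 ε-transitions
  (a*·b)* — 7 states, 8 ε-transitions
  (a*·b)*·a — 8 states, 8 ε-transitions
  ((a*·b)*·a)* — 10 states, 12 ε-transitions
  ((a*·b)*·a)* ∪ a — 14 states, 16 ε-transitions
  b·b·(((a*·b)*·a)* ∪ a) — 16 states, 16 ε-transitions

16, 16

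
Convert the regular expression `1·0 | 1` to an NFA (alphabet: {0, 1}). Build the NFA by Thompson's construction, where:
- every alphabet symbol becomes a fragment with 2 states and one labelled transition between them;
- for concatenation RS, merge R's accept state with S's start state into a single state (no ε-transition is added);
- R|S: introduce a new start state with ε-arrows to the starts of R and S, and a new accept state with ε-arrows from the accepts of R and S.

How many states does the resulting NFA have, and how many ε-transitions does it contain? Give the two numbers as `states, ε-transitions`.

Building bottom-up:
Each of the 3 symbol leaves contributes 2 states and 0 ε-transitions.
  1·0 = 3 states, 0 ε-transitions
  1·0 | 1 = 7 states, 4 ε-transitions

7, 4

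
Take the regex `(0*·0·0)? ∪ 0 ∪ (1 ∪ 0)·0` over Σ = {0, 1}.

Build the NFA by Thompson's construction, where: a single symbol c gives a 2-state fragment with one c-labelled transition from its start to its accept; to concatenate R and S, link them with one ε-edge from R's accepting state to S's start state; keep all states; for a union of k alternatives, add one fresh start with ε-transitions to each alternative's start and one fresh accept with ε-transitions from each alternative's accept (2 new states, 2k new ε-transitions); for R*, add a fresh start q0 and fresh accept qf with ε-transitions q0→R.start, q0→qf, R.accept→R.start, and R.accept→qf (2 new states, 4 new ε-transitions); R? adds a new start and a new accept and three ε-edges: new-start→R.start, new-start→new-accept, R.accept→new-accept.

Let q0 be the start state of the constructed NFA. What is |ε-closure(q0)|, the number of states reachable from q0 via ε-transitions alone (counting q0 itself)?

Let C(F) = |ε-closure(F.start)| within fragment F, and note whether F accepts ε. Symbol fragments have C = 1 and do not accept ε. Then:
  0* → the star's fresh start ε-reaches both the body's start and the fresh accept: C = 2 + 1 = 3
  0*·0·0 → C = 3 + 1 = 4 (closure spills across the concat boundary because the left factor accepts ε)
  (0*·0·0)? → new start has ε-edges to the inner start and to the new accept, so C = 2 + 4 = 6
  1 ∪ 0 → C = 1 + 1 + 1 = 3 (the new accept is not ε-reachable since no branch accepts ε)
  (1 ∪ 0)·0 → C equals the left operand's closure size = 3 (its accept is not ε-reachable, so the closure stops there)
  (0*·0·0)? ∪ 0 ∪ (1 ∪ 0)·0 → new start ε-reaches every alternative's start; at least one alternative accepts ε, so the union's new accept is reached too: C = 1 + 6 + 1 + 3 + 1 = 12

12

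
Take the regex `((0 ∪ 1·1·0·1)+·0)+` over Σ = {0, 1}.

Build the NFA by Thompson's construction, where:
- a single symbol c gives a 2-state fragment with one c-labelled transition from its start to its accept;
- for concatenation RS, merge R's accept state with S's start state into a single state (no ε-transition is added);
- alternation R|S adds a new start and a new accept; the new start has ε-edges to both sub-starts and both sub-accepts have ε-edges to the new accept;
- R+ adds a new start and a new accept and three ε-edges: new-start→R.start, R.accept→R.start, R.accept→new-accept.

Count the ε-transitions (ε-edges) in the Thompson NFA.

10

Per subexpression:
Each of the 6 symbol leaves contributes 0 ε-transitions.
  1·1·0·1 — 0 ε-transitions
  0 ∪ 1·1·0·1 — 4 ε-transitions
  (0 ∪ 1·1·0·1)+ — 7 ε-transitions
  (0 ∪ 1·1·0·1)+·0 — 7 ε-transitions
  ((0 ∪ 1·1·0·1)+·0)+ — 10 ε-transitions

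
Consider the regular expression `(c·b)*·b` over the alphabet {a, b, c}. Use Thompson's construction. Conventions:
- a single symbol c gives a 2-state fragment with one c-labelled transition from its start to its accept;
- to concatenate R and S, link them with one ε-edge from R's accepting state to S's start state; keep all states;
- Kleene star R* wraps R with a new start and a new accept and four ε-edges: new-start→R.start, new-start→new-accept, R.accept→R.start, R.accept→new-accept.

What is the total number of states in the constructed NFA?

By structural recursion:
Each of the 3 symbol leaves contributes a 2-state fragment.
  c·b — 4 states
  (c·b)* — 6 states
  (c·b)*·b — 8 states

8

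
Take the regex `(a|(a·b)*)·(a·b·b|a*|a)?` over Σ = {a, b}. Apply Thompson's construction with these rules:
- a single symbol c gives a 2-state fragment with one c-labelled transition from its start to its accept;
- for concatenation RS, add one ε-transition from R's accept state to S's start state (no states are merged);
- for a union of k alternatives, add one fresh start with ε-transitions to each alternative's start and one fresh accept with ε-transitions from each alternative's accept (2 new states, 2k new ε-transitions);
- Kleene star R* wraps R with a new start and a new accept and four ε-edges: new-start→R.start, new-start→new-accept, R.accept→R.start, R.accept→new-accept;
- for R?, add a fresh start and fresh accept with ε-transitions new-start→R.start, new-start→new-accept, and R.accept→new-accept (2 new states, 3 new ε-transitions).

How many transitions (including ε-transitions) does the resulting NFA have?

33

By structural recursion:
Each of the 8 symbol leaves contributes 1 transition (1 symbol, 0 ε).
  a·b — 3 transitions (2 symbol, 1 ε)
  (a·b)* — 7 transitions (2 symbol, 5 ε)
  a|(a·b)* — 12 transitions (3 symbol, 9 ε)
  a·b·b — 5 transitions (3 symbol, 2 ε)
  a* — 5 transitions (1 symbol, 4 ε)
  a·b·b|a*|a — 17 transitions (5 symbol, 12 ε)
  (a·b·b|a*|a)? — 20 transitions (5 symbol, 15 ε)
  (a|(a·b)*)·(a·b·b|a*|a)? — 33 transitions (8 symbol, 25 ε)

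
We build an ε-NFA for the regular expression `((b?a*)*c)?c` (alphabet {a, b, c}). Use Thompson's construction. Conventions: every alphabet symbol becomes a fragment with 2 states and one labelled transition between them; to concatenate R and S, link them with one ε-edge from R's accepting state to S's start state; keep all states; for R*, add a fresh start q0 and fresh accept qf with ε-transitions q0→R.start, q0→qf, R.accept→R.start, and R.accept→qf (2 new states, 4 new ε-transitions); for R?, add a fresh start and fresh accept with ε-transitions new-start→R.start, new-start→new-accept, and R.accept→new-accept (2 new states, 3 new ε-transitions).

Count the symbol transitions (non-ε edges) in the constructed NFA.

Bottom-up over the parse tree:
Each of the 4 symbol leaves contributes exactly 1 symbol transition.
  b? — 1 symbol transition
  a* — 1 symbol transition
  b?a* — 2 symbol transitions
  (b?a*)* — 2 symbol transitions
  (b?a*)*c — 3 symbol transitions
  ((b?a*)*c)? — 3 symbol transitions
  ((b?a*)*c)?c — 4 symbol transitions

4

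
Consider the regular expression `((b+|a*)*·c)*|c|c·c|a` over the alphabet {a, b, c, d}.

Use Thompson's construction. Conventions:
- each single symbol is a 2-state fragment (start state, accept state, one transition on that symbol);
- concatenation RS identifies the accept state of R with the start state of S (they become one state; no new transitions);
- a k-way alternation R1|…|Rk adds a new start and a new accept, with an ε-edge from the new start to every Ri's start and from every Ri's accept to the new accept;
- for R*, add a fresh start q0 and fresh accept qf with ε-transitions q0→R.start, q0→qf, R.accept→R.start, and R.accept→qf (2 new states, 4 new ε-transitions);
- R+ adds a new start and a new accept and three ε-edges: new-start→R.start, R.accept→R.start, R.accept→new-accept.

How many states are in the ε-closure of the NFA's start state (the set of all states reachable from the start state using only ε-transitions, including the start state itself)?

16

Compute the ε-closure size of each fragment's start state recursively; a symbol fragment's start has no outgoing ε-edge, so its closure is just itself (size 1).
  b+ → C = 1 + 1 = 2 (the body doesn't accept ε, so the new accept is not reached)
  a* → new start has ε-edges to the inner start and to the new accept, so C = 2 + 1 = 3
  b+|a* → C = 1 (new start) + (2 + 3) + 1 (new accept, since some branch ε-reaches its own accept) = 7
  (b+|a*)* → new start has ε-edges to the inner start and to the new accept, so C = 2 + 7 = 9
  (b+|a*)*·c → the left operand accepts ε, so the closure extends into the next operand (the shared merged state is already counted); C = 9 + (1−1) = 9
  ((b+|a*)*·c)* → C = 1 (new start) + 9 (body) + 1 (new accept) = 11
  c·c → C equals the left operand's closure size = 1 (its accept is not ε-reachable, so the closure stops there)
  ((b+|a*)*·c)*|c|c·c|a → C = 1 (new start) + (11 + 1 + 1 + 1) + 1 (new accept, since some branch ε-reaches its own accept) = 16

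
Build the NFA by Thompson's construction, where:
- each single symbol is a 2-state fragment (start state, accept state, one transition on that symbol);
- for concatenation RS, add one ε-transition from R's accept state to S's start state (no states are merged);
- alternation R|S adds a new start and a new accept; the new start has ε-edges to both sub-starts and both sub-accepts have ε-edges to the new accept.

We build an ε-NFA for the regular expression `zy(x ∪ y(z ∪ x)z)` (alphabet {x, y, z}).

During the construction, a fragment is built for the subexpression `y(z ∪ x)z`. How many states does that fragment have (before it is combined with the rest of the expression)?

Fragment for `y(z ∪ x)z`:
Each of the 4 symbol leaves contributes a 2-state fragment.
  z ∪ x — 6 states
  y(z ∪ x)z — 10 states

10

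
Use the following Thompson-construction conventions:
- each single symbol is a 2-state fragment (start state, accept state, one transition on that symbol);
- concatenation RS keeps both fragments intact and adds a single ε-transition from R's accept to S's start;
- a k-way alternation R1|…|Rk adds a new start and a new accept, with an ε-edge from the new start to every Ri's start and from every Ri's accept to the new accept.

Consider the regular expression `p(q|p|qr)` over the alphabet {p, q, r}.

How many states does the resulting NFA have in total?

12

Building bottom-up:
Each of the 5 symbol leaves contributes a 2-state fragment.
  qr = 4 states
  q|p|qr = 10 states
  p(q|p|qr) = 12 states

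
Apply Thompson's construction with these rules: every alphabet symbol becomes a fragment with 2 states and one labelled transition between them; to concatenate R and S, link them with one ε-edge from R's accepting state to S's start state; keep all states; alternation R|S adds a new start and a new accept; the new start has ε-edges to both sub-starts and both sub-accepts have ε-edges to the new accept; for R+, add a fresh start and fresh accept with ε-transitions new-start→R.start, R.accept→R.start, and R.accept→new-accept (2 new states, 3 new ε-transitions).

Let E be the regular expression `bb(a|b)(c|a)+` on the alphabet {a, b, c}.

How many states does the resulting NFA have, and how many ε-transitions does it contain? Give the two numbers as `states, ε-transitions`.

Recursing over subexpressions:
Each of the 6 symbol leaves contributes 2 states and 0 ε-transitions.
  a|b = 6 states, 4 ε-transitions
  c|a = 6 states, 4 ε-transitions
  (c|a)+ = 8 states, 7 ε-transitions
  bb(a|b)(c|a)+ = 18 states, 14 ε-transitions

18, 14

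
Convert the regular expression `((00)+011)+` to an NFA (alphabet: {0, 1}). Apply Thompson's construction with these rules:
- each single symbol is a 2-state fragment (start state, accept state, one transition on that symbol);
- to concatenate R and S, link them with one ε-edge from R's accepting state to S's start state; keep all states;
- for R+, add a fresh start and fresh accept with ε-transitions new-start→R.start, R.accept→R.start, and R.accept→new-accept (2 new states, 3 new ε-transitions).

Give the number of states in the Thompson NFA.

By structural recursion:
Each of the 5 symbol leaves contributes a 2-state fragment.
  00 — 4 states
  (00)+ — 6 states
  (00)+011 — 12 states
  ((00)+011)+ — 14 states

14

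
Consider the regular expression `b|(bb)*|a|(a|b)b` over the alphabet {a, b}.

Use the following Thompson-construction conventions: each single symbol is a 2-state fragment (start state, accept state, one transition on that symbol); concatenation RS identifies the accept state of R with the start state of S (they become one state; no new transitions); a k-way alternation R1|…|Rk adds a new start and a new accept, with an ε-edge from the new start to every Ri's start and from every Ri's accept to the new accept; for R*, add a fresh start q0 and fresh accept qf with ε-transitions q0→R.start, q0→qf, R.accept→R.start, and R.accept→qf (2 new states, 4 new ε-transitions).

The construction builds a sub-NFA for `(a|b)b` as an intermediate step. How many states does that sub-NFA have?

7

Fragment for `(a|b)b`:
Each of the 3 symbol leaves contributes a 2-state fragment.
  a|b : 6 states
  (a|b)b : 7 states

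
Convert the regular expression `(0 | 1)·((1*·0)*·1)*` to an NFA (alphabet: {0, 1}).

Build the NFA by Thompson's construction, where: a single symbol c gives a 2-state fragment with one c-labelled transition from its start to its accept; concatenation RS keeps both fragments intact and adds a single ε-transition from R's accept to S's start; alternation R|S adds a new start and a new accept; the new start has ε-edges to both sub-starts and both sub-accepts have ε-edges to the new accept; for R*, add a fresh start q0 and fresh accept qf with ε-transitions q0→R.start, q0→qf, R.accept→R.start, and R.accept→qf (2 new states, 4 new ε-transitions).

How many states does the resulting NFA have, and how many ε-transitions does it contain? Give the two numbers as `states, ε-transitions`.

Per subexpression:
Each of the 5 symbol leaves contributes 2 states and 0 ε-transitions.
  0 | 1 → 6 states, 4 ε-transitions
  1* → 4 states, 4 ε-transitions
  1*·0 → 6 states, 5 ε-transitions
  (1*·0)* → 8 states, 9 ε-transitions
  (1*·0)*·1 → 10 states, 10 ε-transitions
  ((1*·0)*·1)* → 12 states, 14 ε-transitions
  (0 | 1)·((1*·0)*·1)* → 18 states, 19 ε-transitions

18, 19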